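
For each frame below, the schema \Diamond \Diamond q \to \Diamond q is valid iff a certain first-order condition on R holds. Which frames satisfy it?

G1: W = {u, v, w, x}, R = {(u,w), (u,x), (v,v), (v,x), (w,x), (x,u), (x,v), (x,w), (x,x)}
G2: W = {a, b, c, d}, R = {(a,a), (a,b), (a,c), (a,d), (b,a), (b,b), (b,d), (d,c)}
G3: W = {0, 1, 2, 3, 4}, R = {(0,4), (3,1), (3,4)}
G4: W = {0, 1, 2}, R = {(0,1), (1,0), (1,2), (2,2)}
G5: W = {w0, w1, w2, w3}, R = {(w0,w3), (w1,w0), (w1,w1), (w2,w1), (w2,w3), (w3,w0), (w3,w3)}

G3

Frame correspondent (Sahlqvist): \forall x \forall y \forall z (Rxy \wedge Ryz \to Rxz) — i.e. transitivity.
G1: fails — Rwx and Rxw but not Rww.
G2: fails — Rba and Rac but not Rbc.
G3: condition met.
G4: fails — R01 and R12 but not R02.
G5: fails — Rw1w0 and Rw0w3 but not Rw1w3.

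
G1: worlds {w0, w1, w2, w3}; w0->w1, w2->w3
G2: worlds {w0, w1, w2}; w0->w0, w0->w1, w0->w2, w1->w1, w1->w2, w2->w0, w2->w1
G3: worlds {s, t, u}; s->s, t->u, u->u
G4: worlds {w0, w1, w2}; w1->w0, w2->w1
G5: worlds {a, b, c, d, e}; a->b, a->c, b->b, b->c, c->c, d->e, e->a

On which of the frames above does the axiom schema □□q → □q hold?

This is the axiom for density; its first-order frame correspondent is ∀x ∀y (Rxy → ∃z (Rxz ∧ Rzy)).
G1: fails — Rw0w1 but no z with Rw0z and Rzw1.
G2: holds.
G3: holds.
G4: fails — Rw1w0 but no z with Rw1z and Rzw0.
G5: fails — Rde but no z with Rdz and Rze.
Valid on: G2, G3.

G2, G3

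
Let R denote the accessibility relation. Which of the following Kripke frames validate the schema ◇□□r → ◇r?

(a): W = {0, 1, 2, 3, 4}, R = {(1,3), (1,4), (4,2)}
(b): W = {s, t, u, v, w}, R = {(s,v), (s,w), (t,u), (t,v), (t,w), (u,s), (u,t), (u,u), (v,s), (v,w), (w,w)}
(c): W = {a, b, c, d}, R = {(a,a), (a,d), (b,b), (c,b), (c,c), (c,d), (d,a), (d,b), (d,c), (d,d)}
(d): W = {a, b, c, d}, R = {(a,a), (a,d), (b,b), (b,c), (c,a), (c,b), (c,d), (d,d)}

The schema corresponds to a generalized confluence (Geach) condition: ∀x ∀y (xRy → ∃w (yR²w ∧ xRw)).
(a): fails — 1R3 but no w with 3R²w and 1Rw.
(b): satisfies the condition.
(c): satisfies the condition.
(d): satisfies the condition.
Valid on: (b), (c), (d).

(b), (c), (d)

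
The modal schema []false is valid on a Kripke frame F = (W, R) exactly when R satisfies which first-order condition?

□⊥ is valid iff no world has any successor (otherwise □⊥ fails at any world with one).
Conversely, on a frame with emptiness of R the schema holds at every world under every valuation.
So the correspondent is emptiness of R.

Emptiness of R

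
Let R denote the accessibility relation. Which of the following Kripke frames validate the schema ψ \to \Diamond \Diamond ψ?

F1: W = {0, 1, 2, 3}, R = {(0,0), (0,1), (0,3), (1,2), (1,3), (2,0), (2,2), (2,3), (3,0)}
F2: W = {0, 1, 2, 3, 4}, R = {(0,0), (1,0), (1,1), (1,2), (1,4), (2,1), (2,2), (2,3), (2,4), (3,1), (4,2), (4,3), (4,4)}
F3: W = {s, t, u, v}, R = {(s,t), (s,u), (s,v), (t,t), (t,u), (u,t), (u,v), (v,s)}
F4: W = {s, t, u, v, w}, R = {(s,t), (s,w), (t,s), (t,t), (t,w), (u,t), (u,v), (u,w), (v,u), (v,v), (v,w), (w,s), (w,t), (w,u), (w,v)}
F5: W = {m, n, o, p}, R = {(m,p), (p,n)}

F3, F4

The schema corresponds to a generalized confluence (Geach) condition: \forall x \exists w (x = w \wedge x R^2 w).
F1: fails — at 1 but no w with 1=w and 1R²w.
F2: fails — at 3 but no w with 3=w and 3R²w.
F3: ✓.
F4: ✓.
F5: fails — at m but no w with m=w and mR²w.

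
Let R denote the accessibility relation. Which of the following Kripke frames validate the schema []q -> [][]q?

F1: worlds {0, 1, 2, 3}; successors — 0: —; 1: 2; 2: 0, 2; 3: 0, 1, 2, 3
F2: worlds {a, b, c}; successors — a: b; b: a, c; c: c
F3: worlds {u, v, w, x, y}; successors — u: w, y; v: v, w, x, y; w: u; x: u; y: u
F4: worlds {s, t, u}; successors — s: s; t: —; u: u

Frame correspondent (Sahlqvist): forall x forall y forall z (Rxy & Ryz -> Rxz) — i.e. transitivity.
F1: fails — R12 and R20 but not R10.
F2: fails — Rab and Rba but not Raa.
F3: fails — Ruw and Rwu but not Ruu.
F4: holds.

F4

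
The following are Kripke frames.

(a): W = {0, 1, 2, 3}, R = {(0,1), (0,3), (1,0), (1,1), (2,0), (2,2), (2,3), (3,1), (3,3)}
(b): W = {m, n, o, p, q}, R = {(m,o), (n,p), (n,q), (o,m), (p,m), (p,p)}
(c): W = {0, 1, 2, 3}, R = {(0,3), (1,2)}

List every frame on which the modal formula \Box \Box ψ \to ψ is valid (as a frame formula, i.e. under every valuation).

(a)

The schema corresponds to a generalized confluence (Geach) condition: \forall x \exists w (x R^2 w \wedge x = w).
(a): ✓.
(b): fails — at n but no w with nR²w and n=w.
(c): fails — at 0 but no w with 0R²w and 0=w.
Valid on: (a).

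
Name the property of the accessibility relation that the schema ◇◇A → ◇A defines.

Equivalently (dual form): □A → □□A.
Suppose □A→□□A is valid. Take Rxy, Ryz and set V(A)={w : Rxw}. Then □A at x, so □□A at x, so □A at y, so A at z, i.e. Rxz.
Conversely, any frame satisfying ∀x ∀y ∀z (Rxy ∧ Ryz → Rxz) validates the schema.
So the correspondent is transitivity.

transitivity: ∀x ∀y ∀z (Rxy ∧ Ryz → Rxz)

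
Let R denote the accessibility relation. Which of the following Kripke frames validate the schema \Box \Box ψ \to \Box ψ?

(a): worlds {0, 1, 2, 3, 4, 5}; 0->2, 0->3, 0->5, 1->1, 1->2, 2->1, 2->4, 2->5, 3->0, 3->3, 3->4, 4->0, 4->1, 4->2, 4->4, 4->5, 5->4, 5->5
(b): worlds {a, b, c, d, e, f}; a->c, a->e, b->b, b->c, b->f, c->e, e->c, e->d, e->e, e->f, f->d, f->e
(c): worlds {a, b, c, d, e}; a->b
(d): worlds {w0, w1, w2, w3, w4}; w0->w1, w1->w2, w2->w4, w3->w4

(b)

Frame correspondent (Sahlqvist): \forall x \forall y (Rxy \to \exists z (Rxz \wedge Rzy)) — i.e. density.
(a): fails — R02 but no z with R0z and Rz2.
(b): condition met.
(c): fails — Rab but no z with Raz and Rzb.
(d): fails — Rw1w2 but no z with Rw1z and Rzw2.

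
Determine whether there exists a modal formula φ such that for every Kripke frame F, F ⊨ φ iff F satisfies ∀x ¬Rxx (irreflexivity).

Not definable by any modal formula

Any modally definable frame class is closed under surjective bounded morphisms.
The 3-cycle (worlds a,b,c with a→b→c→a) is irreflexive, and the map sending every world to a single reflexive point • is a surjective bounded morphism (forth: every edge maps to (•,•); back: every world has a successor). So any modal formula valid on the 3-cycle is also valid on the reflexive point, which is not irreflexive.
Hence irreflexivity is not modally definable.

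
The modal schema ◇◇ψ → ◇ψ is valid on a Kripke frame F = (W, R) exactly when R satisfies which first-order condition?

Transitivity

Equivalently (dual form): □ψ → □□ψ.
Suppose □ψ→□□ψ is valid. Take Rxy, Ryz and set V(ψ)={w : Rxw}. Then □ψ at x, so □□ψ at x, so □ψ at y, so ψ at z, i.e. Rxz.
Conversely, on a frame with transitivity the schema holds at every world under every valuation.
Frame condition: ∀x ∀y ∀z (Rxy ∧ Ryz → Rxz).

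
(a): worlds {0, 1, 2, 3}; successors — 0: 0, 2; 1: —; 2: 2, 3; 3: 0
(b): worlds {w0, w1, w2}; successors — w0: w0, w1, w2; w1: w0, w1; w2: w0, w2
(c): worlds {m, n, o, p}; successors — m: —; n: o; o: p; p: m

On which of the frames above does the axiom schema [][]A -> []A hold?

Frame correspondent (Sahlqvist): forall x forall y (Rxy -> exists z (Rxz & Rzy)) — i.e. density.
(a): holds.
(b): holds.
(c): fails — Rno but no z with Rnz and Rzo.

(a), (b)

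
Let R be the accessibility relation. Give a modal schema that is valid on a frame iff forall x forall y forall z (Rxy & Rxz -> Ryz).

This is the Euclidean property; the standard corresponding axiom is 5: ◇ψ → □◇ψ.

◇ψ → □◇ψ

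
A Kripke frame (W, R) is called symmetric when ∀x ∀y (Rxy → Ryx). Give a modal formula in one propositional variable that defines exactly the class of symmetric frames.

This is symmetry; the standard corresponding axiom is B: s → □◇s.

s → □◇s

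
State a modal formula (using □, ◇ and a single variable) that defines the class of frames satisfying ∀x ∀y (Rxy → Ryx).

This is symmetry; the standard corresponding axiom is B: s → □◇s.
Suppose s→□◇s is valid. Take Rxy and set V(s)={x}. Then s at x, so □◇s at x, so ◇s at y, so some z with Ryz has s; z=x, i.e. Ryx.

s → □◇s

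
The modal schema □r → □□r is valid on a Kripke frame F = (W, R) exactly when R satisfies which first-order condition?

Suppose □r→□□r is valid. Take Rxy, Ryz and set V(r)={w : Rxw}. Then □r at x, so □□r at x, so □r at y, so r at z, i.e. Rxz.
The converse is a direct semantic check.
Frame condition: ∀x ∀y ∀z (Rxy ∧ Ryz → Rxz).

transitivity: ∀x ∀y ∀z (Rxy ∧ Ryz → Rxz)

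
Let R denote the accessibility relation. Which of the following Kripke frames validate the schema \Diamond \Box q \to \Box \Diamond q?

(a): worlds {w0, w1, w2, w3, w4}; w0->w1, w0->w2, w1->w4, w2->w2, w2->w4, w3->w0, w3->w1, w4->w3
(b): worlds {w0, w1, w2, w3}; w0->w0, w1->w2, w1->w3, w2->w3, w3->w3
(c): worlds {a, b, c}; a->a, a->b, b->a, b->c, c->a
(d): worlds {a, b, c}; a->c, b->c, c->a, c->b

(b), (c), (d)

This is the axiom for convergence; its first-order frame correspondent is \forall x \forall y \forall z (Rxy \wedge Rxz \to \exists w (Ryw \wedge Rzw)).
(a): fails — Rw2w4 and Rw2w2 but w4 and w2 have no common successor.
(b): holds.
(c): holds.
(d): holds.
Valid on: (b), (c), (d).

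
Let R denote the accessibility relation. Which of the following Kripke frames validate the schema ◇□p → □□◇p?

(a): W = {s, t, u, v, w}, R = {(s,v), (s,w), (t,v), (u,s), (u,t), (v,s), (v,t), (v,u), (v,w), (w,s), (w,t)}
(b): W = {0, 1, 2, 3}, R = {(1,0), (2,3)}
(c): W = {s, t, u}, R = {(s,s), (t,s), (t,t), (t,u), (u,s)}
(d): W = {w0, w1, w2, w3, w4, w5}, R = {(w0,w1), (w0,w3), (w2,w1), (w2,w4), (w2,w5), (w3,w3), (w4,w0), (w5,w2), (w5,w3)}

(b), (c)

Frame correspondent (Sahlqvist): ∀x ∀y ∀z ((xRy ∧ xR²z) → ∃w (yRw ∧ zRw)) — i.e. a generalized confluence (Geach) condition.
(a): fails — sRv, sR²t but no w* with vRw* and tRw*.
(b): ✓.
(c): ✓.
(d): fails — w0Rw1, w0R²w3 but no w with w1Rw and w3Rw.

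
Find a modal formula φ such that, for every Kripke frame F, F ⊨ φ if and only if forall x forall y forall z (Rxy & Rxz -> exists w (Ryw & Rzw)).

◇□p → □◇p

A defining formula is ◇□p → □◇p (the .2 axiom).
Suppose ◇□p→□◇p is valid. Take Rxy, Rxz and set V(p)={w : Ryw}. Then □p at y so ◇□p at x, so □◇p at x, so ◇p at z, giving w with Rzw and Ryw.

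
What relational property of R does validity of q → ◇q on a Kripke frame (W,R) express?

Reflexivity

This schema is equivalent to the T axiom □q → q.
Its frame correspondent is reflexivity — ∀x Rxx.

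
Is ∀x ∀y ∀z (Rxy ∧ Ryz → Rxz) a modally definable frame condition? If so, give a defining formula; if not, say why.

This is a Sahlqvist condition; the 4 axiom □q → □□q defines it.

Yes, by □q → □□q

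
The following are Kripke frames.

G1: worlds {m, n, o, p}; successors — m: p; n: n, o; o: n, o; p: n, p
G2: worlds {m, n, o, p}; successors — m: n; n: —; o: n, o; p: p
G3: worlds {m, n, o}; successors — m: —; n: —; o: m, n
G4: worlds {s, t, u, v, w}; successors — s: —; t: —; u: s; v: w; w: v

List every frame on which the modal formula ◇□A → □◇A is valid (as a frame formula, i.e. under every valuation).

The schema corresponds to convergence: ∀x ∀y ∀z (Rxy ∧ Rxz → ∃w (Ryw ∧ Rzw)).
G1: holds.
G2: fails — Rmn and Rmn but n and n have no common successor.
G3: fails — Rom and Rom but m and m have no common successor.
G4: fails — Rus and Rus but s and s have no common successor.
Valid on: G1.

G1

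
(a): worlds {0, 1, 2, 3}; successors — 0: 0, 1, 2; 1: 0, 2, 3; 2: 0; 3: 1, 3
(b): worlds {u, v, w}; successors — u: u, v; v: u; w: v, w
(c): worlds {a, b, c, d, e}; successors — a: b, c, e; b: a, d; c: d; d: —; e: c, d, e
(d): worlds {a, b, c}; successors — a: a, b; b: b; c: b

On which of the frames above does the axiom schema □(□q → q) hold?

(d)

The schema corresponds to shift-reflexivity: ∀x ∀y (Rxy → Ryy).
(a): fails — R02 but not R22.
(b): fails — Ruv but not Rvv.
(c): fails — Rcd but not Rdd.
(d): condition met.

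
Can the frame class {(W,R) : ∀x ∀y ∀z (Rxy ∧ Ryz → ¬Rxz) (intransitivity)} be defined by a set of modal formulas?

Modal frame validity is preserved under surjective bounded morphisms.
The 5-cycle (worlds w0,w1,w2,w3,w4 with w0→w1→w2→w3→w4→w0) is intransitive. Mapping every world to a single reflexive point • is a surjective bounded morphism; the reflexive point is not intransitive (R••∧R•• but R••).
So no modal formula (or set of formulas) defines exactly the intransitive frames.

No — not modally definable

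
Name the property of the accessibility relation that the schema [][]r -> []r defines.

density: forall x forall y (Rxy -> exists z (Rxz & Rzy))

Suppose □□r→□r is valid. Take Rxy and set V(r)={w : xR²w}. Then □□r at x, so □r at x, so r at y, i.e. ∃z(Rxz∧Rzy).
Conversely, any frame satisfying forall x forall y (Rxy -> exists z (Rxz & Rzy)) validates the schema.
So the correspondent is density.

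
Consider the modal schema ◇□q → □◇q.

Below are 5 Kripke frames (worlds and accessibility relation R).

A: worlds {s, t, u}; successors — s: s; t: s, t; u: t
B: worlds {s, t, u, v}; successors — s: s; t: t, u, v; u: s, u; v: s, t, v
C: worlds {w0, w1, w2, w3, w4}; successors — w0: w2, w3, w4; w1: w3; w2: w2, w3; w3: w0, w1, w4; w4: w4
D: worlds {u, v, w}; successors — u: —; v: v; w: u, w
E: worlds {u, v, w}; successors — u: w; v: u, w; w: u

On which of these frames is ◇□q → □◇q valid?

The schema corresponds to convergence: ∀x ∀y ∀z (Rxy ∧ Rxz → ∃w (Ryw ∧ Rzw)).
A: condition met.
B: fails — Rvt and Rvs but t and s have no common successor.
C: fails — Rw0w4 and Rw0w2 but w4 and w2 have no common successor.
D: fails — Rww and Rwu but w and u have no common successor.
E: fails — Rvu and Rvw but u and w have no common successor.
Valid on: A.

A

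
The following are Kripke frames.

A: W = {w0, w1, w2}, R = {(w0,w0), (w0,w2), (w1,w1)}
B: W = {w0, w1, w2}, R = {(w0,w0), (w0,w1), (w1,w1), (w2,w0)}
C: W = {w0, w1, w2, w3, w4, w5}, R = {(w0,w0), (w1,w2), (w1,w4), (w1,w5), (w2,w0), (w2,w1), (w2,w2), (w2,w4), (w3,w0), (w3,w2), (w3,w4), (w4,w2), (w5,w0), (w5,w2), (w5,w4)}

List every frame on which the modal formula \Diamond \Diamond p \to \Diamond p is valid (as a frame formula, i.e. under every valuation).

A

Frame correspondent (Sahlqvist): \forall x \forall y \forall z (Rxy \wedge Ryz \to Rxz) — i.e. transitivity.
A: ✓.
B: fails — Rw2w0 and Rw0w1 but not Rw2w1.
C: fails — Rw1w5 and Rw5w0 but not Rw1w0.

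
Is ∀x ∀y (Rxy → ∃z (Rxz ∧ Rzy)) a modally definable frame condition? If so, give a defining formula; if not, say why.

This is a Sahlqvist condition; the C4 axiom □□q → □q defines it.
Suppose □□q→□q is valid. Take Rxy and set V(q)={w : xR²w}. Then □□q at x, so □q at x, so q at y, i.e. ∃z(Rxz∧Rzy).

Definable; □□q → □q defines it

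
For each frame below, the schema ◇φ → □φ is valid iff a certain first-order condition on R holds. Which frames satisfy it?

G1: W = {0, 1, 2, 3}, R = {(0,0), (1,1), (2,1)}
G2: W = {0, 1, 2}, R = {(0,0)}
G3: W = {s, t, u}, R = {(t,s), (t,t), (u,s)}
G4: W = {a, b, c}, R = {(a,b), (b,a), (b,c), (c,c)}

The schema corresponds to partial functionality: ∀x ∀y ∀z (Rxy ∧ Rxz → y = z).
G1: satisfies the condition.
G2: satisfies the condition.
G3: fails — t sees both s and t.
G4: fails — b sees both a and c.
Valid on: G1, G2.

G1, G2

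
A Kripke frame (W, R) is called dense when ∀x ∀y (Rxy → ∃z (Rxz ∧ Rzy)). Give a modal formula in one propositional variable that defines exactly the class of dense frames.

The condition is density. The C4 schema □□p → □p defines it.
Suppose □□p→□p is valid. Take Rxy and set V(p)={w : xR²w}. Then □□p at x, so □p at x, so p at y, i.e. ∃z(Rxz∧Rzy).

□□p → □p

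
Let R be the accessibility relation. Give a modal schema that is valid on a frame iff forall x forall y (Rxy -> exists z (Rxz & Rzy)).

□□s → □s

A defining formula is □□s → □s (the C4 axiom).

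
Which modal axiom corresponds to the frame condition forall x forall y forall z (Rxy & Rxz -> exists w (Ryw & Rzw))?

The condition is convergence. The .2 schema ◇□s → □◇s defines it.
Suppose ◇□s→□◇s is valid. Take Rxy, Rxz and set V(s)={w : Ryw}. Then □s at y so ◇□s at x, so □◇s at x, so ◇s at z, giving w with Rzw and Ryw.

◇□s → □◇s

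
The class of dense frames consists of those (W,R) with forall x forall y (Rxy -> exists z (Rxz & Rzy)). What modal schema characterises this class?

□□s → □s

The condition is density. The C4 schema □□s → □s defines it.
Suppose □□s→□s is valid. Take Rxy and set V(s)={w : xR²w}. Then □□s at x, so □s at x, so s at y, i.e. ∃z(Rxz∧Rzy).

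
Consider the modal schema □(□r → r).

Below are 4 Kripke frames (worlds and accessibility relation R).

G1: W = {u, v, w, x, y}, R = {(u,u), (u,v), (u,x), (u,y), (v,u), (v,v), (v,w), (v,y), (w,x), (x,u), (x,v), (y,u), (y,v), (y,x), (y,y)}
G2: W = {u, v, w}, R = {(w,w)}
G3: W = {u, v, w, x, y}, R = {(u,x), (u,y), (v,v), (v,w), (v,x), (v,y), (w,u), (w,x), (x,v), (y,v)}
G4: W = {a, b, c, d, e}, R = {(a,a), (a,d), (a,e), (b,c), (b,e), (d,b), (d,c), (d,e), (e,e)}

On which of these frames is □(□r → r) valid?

G2

This is the axiom for shift-reflexivity; its first-order frame correspondent is ∀x ∀y (Rxy → Ryy).
G1: fails — Ryx but not Rxx.
G2: satisfies the condition.
G3: fails — Rwu but not Ruu.
G4: fails — Rbc but not Rcc.
Valid on: G2.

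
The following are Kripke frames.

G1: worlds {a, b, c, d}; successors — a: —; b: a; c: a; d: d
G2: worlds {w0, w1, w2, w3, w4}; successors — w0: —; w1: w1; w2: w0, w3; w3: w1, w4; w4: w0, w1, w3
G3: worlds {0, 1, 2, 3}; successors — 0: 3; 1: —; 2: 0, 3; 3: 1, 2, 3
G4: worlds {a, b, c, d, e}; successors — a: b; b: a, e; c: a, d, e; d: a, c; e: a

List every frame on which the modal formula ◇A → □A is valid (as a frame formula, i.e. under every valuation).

Frame correspondent (Sahlqvist): ∀x ∀y ∀z (Rxy ∧ Rxz → y = z) — i.e. partial functionality.
G1: ✓.
G2: fails — w2 sees both w0 and w3.
G3: fails — 2 sees both 0 and 3.
G4: fails — b sees both a and e.
Valid on: G1.

G1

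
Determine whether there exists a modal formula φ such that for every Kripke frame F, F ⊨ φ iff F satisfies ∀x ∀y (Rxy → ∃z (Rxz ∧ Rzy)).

Yes: it is density, defined by the C4 schema □□q → □q.

Yes — defined by □□q → □q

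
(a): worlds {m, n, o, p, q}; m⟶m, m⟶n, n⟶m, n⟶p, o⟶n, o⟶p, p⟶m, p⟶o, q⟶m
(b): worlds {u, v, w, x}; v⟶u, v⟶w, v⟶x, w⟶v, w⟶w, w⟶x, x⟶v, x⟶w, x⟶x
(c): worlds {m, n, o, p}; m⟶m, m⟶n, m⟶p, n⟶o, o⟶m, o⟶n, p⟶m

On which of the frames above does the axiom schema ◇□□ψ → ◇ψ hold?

(a), (c)

The schema corresponds to a generalized confluence (Geach) condition: ∀x ∀y (xRy → ∃w (yR²w ∧ xRw)).
(a): condition met.
(b): fails — vRu but no t with uR²t and vRt.
(c): condition met.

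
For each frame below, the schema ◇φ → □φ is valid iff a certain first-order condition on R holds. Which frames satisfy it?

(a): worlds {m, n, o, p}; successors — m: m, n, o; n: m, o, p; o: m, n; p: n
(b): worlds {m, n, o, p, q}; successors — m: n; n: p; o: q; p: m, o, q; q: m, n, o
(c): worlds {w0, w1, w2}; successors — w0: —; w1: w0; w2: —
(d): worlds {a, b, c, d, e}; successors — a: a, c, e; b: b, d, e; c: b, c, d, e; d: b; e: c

(c)

The schema corresponds to partial functionality: ∀x ∀y ∀z (Rxy ∧ Rxz → y = z).
(a): fails — m sees both m and n.
(b): fails — p sees both m and o.
(c): holds.
(d): fails — a sees both a and c.
Valid on: (c).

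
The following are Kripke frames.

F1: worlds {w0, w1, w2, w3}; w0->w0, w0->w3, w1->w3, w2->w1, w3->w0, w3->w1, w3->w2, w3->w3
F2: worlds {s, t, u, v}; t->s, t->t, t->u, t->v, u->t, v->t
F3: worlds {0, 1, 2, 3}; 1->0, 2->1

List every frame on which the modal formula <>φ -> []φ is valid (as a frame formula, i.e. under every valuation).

F3

The schema corresponds to partial functionality: forall x forall y forall z (Rxy & Rxz -> y = z).
F1: fails — w0 sees both w0 and w3.
F2: fails — t sees both s and t.
F3: satisfies the condition.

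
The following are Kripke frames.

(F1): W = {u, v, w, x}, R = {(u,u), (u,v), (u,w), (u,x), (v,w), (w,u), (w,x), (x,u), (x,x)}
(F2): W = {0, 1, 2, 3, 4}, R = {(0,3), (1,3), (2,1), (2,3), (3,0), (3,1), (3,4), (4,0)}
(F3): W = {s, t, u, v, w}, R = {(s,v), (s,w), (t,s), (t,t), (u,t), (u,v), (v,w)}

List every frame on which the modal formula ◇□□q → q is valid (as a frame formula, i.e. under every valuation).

(F1)

Frame correspondent (Sahlqvist): ∀x ∀y (xRy → ∃w (yR²w ∧ x = w)) — i.e. a generalized confluence (Geach) condition.
(F1): condition met.
(F2): fails — 1R3 but no w with 3R²w and 1=w.
(F3): fails — sRv but no w* with vR²w* and s=w*.
Valid on: (F1).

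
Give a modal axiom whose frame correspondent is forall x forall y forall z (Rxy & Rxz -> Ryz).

◇s → □◇s

The condition is the Euclidean property. The 5 schema ◇s → □◇s defines it.
Suppose ◇s→□◇s is valid. Take Rxy, Rxz and set V(s)={y}. Then ◇s at x, so □◇s at x, so ◇s at z, so some w with Rzw has s; w=y, i.e. Rzy. By symmetry of the argument, Ryz.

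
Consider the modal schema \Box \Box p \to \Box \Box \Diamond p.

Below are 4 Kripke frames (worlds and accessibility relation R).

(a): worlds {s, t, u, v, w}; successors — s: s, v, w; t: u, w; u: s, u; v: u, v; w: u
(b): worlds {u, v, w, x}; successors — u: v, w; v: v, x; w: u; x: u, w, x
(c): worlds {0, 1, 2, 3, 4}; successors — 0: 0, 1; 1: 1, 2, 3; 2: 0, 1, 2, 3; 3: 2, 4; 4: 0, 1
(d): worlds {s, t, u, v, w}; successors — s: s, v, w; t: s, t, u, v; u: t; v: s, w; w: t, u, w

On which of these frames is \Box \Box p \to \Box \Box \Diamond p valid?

This is the axiom for a generalized confluence (Geach) condition; its first-order frame correspondent is \forall x \forall z (x R^2 z \to \exists w (x R^2 w \wedge zRw)).
(a): ✓.
(b): fails — wR²w but no t with wR²t and wRt.
(c): ✓.
(d): ✓.
Valid on: (a), (c), (d).

(a), (c), (d)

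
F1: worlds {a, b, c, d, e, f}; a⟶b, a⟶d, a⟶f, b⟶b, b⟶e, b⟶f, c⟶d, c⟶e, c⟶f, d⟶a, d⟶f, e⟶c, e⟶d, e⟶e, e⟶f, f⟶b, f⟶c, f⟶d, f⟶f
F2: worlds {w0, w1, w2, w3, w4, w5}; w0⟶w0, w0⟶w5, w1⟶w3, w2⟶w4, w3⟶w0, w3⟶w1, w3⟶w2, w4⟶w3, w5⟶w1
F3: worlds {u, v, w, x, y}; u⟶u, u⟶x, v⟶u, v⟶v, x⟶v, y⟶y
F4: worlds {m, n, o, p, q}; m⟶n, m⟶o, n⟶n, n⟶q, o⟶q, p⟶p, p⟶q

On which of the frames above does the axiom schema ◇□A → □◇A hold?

Frame correspondent (Sahlqvist): ∀x ∀y ∀z (Rxy ∧ Rxz → ∃w (Ryw ∧ Rzw)) — i.e. convergence.
F1: condition met.
F2: fails — Rw0w5 and Rw0w0 but w5 and w0 have no common successor.
F3: fails — Ruu and Rux but u and x have no common successor.
F4: fails — Rnn and Rnq but n and q have no common successor.

F1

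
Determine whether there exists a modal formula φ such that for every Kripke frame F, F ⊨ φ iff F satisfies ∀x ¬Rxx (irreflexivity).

If a class were modally definable it would be closed under surjective bounded morphisms (Goldblatt–Thomason).
The 2-cycle (worlds w0,w1 with w0→w1→w0) is irreflexive, and the map sending every world to a single reflexive point • is a surjective bounded morphism (forth: every edge maps to (•,•); back: every world has a successor). So any modal formula valid on the 2-cycle is also valid on the reflexive point, which is not irreflexive.
So the class is not modally definable.

Not modally definable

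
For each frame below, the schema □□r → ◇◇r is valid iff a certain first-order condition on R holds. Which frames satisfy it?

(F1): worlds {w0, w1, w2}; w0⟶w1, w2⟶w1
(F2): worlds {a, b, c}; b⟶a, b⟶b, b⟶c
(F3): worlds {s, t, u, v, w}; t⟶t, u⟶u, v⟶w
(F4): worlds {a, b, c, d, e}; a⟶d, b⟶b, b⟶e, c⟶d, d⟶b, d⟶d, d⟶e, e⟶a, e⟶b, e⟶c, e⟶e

This is the axiom for a generalized confluence (Geach) condition; its first-order frame correspondent is ∀x ∃w (xR²w ∧ xR²w).
(F1): fails — at w0 but no w with w0R²w and w0R²w.
(F2): fails — at a but no w with aR²w and aR²w.
(F3): fails — at s but no w* with sR²w* and sR²w*.
(F4): satisfies the condition.

(F4)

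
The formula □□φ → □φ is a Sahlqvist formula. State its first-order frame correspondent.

Suppose □□φ→□φ is valid. Take Rxy and set V(φ)={w : xR²w}. Then □□φ at x, so □φ at x, so φ at y, i.e. ∃z(Rxz∧Rzy).

density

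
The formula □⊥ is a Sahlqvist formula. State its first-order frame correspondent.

□⊥ is valid iff no world has any successor (otherwise □⊥ fails at any world with one).
Conversely, any frame satisfying ∀x ∀y ¬Rxy validates the schema.
Frame condition: ∀x ∀y ¬Rxy.

emptiness of R: ∀x ∀y ¬Rxy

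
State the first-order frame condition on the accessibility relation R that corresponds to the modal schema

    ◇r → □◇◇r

This is a Sahlqvist (Geach-type) schema ◇^1□^0r → □^1◇^2r.
Minimal-valuation argument: fix x; take any y with xR^1y and any z with xR^1z. Set V(r) to the set of worlds R-reachable from y in exactly 0 steps. Then □^0r holds at y, so the antecedent holds at x; validity forces ◇^2r at z, giving a w with zR^2w and yR^0w.
First-order correspondent: ∀x ∀y ∀z ((xRy ∧ xRz) → ∃w (y = w ∧ zR²w)).

∀x ∀y ∀z ((xRy ∧ xRz) → ∃w (y = w ∧ zR²w))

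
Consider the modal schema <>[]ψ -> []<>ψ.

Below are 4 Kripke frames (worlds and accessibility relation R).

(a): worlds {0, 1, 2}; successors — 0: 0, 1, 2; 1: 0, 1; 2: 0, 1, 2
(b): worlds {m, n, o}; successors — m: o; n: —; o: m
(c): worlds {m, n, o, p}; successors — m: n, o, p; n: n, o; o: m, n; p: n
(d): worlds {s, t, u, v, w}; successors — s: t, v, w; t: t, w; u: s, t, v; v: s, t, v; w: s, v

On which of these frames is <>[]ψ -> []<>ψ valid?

The schema corresponds to convergence: forall x forall y forall z (Rxy & Rxz -> exists w (Ryw & Rzw)).
(a): condition met.
(b): condition met.
(c): condition met.
(d): fails — Rsw and Rst but w and t have no common successor.
Valid on: (a), (b), (c).

(a), (b), (c)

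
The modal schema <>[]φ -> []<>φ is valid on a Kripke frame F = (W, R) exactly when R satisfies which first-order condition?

This schema is the .2 axiom.
Its frame correspondent is convergence — forall x forall y forall z (Rxy & Rxz -> exists w (Ryw & Rzw)).

Convergence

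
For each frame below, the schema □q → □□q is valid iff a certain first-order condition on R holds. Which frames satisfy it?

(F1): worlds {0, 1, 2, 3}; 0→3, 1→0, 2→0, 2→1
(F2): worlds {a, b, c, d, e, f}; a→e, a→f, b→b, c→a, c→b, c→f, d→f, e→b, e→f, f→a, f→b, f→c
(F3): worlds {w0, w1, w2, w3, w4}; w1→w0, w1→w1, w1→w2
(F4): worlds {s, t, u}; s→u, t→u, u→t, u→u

This is the axiom for transitivity; its first-order frame correspondent is ∀x ∀y ∀z (Rxy ∧ Ryz → Rxz).
(F1): fails — R10 and R03 but not R13.
(F2): fails — Rcf and Rfc but not Rcc.
(F3): satisfies the condition.
(F4): fails — Rsu and Rut but not Rst.
Valid on: (F3).

(F3)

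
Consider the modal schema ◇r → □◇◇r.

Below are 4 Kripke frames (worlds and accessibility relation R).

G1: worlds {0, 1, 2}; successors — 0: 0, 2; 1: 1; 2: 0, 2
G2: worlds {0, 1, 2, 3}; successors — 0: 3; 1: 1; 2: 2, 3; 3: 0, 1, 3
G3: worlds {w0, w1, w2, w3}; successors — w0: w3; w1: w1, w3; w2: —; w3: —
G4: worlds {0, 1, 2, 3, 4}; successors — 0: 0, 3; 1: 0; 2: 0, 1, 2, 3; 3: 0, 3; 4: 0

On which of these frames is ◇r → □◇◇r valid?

Frame correspondent (Sahlqvist): ∀x ∀y ∀z ((xRy ∧ xRz) → ∃w (y = w ∧ zR²w)) — i.e. a generalized confluence (Geach) condition.
G1: condition met.
G2: fails — 2R2, 2R3 but no w with 2=w and 3R²w.
G3: fails — w0Rw3, w0Rw3 but no w with w3=w and w3R²w.
G4: fails — 2R1, 2R0 but no w with 1=w and 0R²w.

G1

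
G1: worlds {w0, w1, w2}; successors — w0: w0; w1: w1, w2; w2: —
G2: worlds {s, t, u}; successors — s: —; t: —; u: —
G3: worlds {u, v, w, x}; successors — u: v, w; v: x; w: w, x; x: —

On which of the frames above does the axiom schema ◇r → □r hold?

Frame correspondent (Sahlqvist): ∀x ∀y ∀z (Rxy ∧ Rxz → y = z) — i.e. partial functionality.
G1: fails — w1 sees both w1 and w2.
G2: condition met.
G3: fails — u sees both v and w.
Valid on: G2.

G2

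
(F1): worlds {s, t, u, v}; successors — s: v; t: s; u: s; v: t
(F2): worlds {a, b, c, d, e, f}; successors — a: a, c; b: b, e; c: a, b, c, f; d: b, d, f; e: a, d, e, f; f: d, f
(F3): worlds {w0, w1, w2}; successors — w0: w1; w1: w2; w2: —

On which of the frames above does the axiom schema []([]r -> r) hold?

(F2)

The schema corresponds to shift-reflexivity: forall x forall y (Rxy -> Ryy).
(F1): fails — Rus but not Rss.
(F2): condition met.
(F3): fails — Rw1w2 but not Rw2w2.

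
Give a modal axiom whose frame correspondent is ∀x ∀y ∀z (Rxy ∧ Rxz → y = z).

◇r → □r

A defining formula is ◇r → □r (the CD axiom).
Suppose ◇r→□r is valid. Take Rxy, Rxz and set V(r)={y}. Then ◇r at x, so □r at x, so r at z, i.e. z=y.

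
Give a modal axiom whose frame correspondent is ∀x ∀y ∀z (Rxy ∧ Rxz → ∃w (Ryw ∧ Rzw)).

This is convergence; the standard corresponding axiom is .2: ◇□p → □◇p.
Suppose ◇□p→□◇p is valid. Take Rxy, Rxz and set V(p)={w : Ryw}. Then □p at y so ◇□p at x, so □◇p at x, so ◇p at z, giving w with Rzw and Ryw.

◇□p → □◇p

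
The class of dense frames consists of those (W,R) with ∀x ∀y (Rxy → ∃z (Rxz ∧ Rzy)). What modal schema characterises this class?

A defining formula is □□p → □p (the C4 axiom).
Suppose □□p→□p is valid. Take Rxy and set V(p)={w : xR²w}. Then □□p at x, so □p at x, so p at y, i.e. ∃z(Rxz∧Rzy).

□□p → □p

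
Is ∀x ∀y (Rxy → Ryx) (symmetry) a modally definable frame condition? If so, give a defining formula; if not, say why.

Yes, by p → □◇p

The condition is symmetry. A defining modal formula is p → □◇p.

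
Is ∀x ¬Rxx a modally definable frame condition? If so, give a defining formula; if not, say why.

If a class were modally definable it would be closed under surjective bounded morphisms (Goldblatt–Thomason).
The 4-cycle (worlds a,b,c,d with a→b→c→d→a) is irreflexive, and the map sending every world to a single reflexive point • is a surjective bounded morphism (forth: every edge maps to (•,•); back: every world has a successor). So any modal formula valid on the 4-cycle is also valid on the reflexive point, which is not irreflexive.
So no modal formula (or set of formulas) defines exactly the irreflexive frames.

No — not modally definable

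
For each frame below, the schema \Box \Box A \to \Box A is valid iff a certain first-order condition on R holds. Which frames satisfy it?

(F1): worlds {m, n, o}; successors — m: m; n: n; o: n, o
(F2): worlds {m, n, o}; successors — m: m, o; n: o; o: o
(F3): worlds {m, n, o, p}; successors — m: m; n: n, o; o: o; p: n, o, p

The schema corresponds to density: \forall x \forall y (Rxy \to \exists z (Rxz \wedge Rzy)).
(F1): satisfies the condition.
(F2): satisfies the condition.
(F3): satisfies the condition.

(F1), (F2), (F3)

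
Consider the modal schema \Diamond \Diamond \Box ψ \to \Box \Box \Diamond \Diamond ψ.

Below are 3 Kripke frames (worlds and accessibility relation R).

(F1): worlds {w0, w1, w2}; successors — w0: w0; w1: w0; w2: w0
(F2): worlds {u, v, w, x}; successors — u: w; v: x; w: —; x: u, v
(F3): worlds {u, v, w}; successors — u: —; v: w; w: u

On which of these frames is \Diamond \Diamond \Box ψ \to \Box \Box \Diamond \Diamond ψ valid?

(F1)

This is the axiom for a generalized confluence (Geach) condition; its first-order frame correspondent is \forall x \forall y \forall z ((x R^2 y \wedge x R^2 z) \to \exists w (yRw \wedge z R^2 w)).
(F1): condition met.
(F2): fails — vR²u, vR²u but no t with uRt and uR²t.
(F3): fails — vR²u, vR²u but no t with uRt and uR²t.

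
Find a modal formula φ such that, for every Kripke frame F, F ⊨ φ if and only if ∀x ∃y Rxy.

□ψ → ◇ψ

The condition is seriality. The D schema □ψ → ◇ψ defines it.
Suppose □ψ→◇ψ is valid. At any x set V(ψ)=W. Then □ψ at x, so ◇ψ at x, so x has a successor.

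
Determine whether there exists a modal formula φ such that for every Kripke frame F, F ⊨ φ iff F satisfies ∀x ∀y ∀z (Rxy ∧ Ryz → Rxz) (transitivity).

Yes — defined by □q → □□q

The condition is transitivity. A defining modal formula is □q → □□q.
Suppose □q→□□q is valid. Take Rxy, Ryz and set V(q)={w : Rxw}. Then □q at x, so □□q at x, so □q at y, so q at z, i.e. Rxz.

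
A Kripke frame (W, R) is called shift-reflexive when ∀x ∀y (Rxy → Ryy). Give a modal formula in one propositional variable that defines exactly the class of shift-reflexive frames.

The condition is shift-reflexivity. The T□ schema □(□ψ → ψ) defines it.

□(□ψ → ψ)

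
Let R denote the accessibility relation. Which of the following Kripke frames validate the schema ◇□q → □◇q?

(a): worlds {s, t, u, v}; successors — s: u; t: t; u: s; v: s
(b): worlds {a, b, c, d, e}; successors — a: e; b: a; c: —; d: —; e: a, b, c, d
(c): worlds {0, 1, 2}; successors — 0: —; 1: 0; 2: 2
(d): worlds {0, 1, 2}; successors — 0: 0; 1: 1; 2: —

This is the axiom for convergence; its first-order frame correspondent is ∀x ∀y ∀z (Rxy ∧ Rxz → ∃w (Ryw ∧ Rzw)).
(a): satisfies the condition.
(b): fails — Reb and Rea but b and a have no common successor.
(c): fails — R10 and R10 but 0 and 0 have no common successor.
(d): satisfies the condition.
Valid on: (a), (d).

(a), (d)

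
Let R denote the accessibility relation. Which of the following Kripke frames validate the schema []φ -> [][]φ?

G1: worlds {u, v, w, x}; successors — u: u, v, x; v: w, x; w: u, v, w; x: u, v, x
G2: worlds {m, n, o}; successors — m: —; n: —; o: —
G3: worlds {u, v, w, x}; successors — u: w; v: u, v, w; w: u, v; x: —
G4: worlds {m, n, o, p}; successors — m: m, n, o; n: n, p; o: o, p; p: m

This is the axiom for transitivity; its first-order frame correspondent is forall x forall y forall z (Rxy & Ryz -> Rxz).
G1: fails — Ruv and Rvw but not Ruw.
G2: condition met.
G3: fails — Ruw and Rwu but not Ruu.
G4: fails — Rop and Rpm but not Rom.
Valid on: G2.

G2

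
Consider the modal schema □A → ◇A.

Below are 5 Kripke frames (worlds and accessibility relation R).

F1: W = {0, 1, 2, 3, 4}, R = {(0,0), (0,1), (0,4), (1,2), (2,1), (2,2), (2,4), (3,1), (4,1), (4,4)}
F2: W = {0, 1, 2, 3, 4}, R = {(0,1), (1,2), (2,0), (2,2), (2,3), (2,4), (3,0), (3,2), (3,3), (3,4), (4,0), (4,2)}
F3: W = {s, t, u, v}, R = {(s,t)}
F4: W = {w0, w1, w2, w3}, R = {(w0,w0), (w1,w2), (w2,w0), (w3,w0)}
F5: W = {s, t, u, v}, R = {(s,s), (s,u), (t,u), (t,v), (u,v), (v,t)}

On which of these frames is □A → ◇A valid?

The schema corresponds to seriality: ∀x ∃y Rxy.
F1: holds.
F2: holds.
F3: fails — world t has no successor.
F4: holds.
F5: holds.

F1, F2, F4, F5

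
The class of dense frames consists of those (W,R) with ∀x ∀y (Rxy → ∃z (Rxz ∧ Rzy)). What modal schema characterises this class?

A defining formula is □□ψ → □ψ (the C4 axiom).
Suppose □□ψ→□ψ is valid. Take Rxy and set V(ψ)={w : xR²w}. Then □□ψ at x, so □ψ at x, so ψ at y, i.e. ∃z(Rxz∧Rzy).

□□ψ → □ψ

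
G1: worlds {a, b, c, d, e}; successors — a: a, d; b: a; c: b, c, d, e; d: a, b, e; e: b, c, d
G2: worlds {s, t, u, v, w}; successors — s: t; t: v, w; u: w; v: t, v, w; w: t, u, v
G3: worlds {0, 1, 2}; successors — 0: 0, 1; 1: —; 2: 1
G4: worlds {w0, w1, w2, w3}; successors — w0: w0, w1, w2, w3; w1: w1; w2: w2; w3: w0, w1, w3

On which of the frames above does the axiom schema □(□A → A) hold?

G4

This is the axiom for shift-reflexivity; its first-order frame correspondent is ∀x ∀y (Rxy → Ryy).
G1: fails — Reb but not Rbb.
G2: fails — Rwt but not Rtt.
G3: fails — R01 but not R11.
G4: satisfies the condition.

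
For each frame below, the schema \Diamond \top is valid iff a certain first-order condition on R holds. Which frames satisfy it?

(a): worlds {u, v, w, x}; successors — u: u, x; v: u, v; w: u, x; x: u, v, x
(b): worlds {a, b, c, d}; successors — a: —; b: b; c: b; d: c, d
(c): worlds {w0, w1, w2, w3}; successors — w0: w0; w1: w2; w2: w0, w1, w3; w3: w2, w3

(a), (c)

The schema corresponds to seriality: \forall x \exists y Rxy.
(a): ✓.
(b): fails — world a has no successor.
(c): ✓.
Valid on: (a), (c).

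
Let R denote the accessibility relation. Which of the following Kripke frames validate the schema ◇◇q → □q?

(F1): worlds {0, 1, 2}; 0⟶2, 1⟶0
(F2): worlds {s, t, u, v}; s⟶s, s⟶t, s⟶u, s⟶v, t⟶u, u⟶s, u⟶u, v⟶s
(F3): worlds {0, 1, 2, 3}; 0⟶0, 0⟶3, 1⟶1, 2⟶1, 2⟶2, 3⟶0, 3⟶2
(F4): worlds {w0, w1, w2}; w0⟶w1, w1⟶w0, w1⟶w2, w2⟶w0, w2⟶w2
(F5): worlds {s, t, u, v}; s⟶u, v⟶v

Frame correspondent (Sahlqvist): ∀x ∀y ∀z ((xR²y ∧ xRz) → ∃w (y = w ∧ z = w)) — i.e. a generalized confluence (Geach) condition.
(F1): fails — 1R²2, 1R0 but 2 ≠ 0.
(F2): fails — sR²s, sRt but s ≠ t.
(F3): fails — 0R²0, 0R3 but 0 ≠ 3.
(F4): fails — w0R²w0, w0Rw1 but w0 ≠ w1.
(F5): ✓.

(F5)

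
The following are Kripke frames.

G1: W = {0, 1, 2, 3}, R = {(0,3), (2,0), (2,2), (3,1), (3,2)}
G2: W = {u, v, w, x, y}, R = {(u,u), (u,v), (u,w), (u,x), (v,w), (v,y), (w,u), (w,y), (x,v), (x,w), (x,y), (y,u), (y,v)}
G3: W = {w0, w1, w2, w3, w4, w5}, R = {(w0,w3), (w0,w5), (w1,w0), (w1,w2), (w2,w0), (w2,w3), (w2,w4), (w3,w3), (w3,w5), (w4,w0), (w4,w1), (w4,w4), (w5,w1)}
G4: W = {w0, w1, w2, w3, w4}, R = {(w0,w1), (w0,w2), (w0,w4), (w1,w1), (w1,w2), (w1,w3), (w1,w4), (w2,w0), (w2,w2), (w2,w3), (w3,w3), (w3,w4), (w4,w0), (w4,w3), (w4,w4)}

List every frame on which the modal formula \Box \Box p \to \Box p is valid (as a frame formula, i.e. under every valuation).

G4

Frame correspondent (Sahlqvist): \forall x \forall y (Rxy \to \exists z (Rxz \wedge Rzy)) — i.e. density.
G1: fails — R31 but no z with R3z and Rz1.
G2: fails — Rvw but no z with Rvz and Rzw.
G3: fails — Rw1w2 but no z with Rw1z and Rzw2.
G4: condition met.
Valid on: G4.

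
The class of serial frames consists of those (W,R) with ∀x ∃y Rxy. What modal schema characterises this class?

The condition is seriality. The D schema □r → ◇r defines it.
Suppose □r→◇r is valid. At any x set V(r)=W. Then □r at x, so ◇r at x, so x has a successor.

□r → ◇r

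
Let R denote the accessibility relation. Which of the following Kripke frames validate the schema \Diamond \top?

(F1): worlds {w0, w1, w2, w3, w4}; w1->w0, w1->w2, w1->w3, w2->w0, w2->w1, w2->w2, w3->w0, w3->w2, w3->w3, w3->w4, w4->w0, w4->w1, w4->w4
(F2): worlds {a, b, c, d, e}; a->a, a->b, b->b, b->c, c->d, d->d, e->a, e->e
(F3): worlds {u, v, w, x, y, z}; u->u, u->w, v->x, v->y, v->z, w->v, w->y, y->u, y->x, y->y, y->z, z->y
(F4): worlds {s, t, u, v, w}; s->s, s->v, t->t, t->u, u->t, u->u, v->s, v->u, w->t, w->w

The schema corresponds to seriality: \forall x \exists y Rxy.
(F1): fails — world w0 has no successor.
(F2): condition met.
(F3): fails — world x has no successor.
(F4): condition met.
Valid on: (F2), (F4).

(F2), (F4)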